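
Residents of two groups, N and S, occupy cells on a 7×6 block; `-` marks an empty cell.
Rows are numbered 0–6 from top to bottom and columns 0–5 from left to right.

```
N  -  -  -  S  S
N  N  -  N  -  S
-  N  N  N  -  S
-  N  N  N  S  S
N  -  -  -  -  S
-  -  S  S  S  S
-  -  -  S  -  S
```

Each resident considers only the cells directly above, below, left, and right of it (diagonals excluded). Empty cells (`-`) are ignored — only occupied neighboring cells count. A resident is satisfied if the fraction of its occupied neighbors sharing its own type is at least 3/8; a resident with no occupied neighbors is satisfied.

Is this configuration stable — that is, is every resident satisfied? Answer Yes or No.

Row 0: (0,0)N 1/1 ✓ · (0,4)S 1/1 ✓ · (0,5)S 2/2 ✓
Row 1: (1,0)N 2/2 ✓ · (1,1)N 2/2 ✓ · (1,3)N 1/1 ✓ · (1,5)S 2/2 ✓
Row 2: (2,1)N 3/3 ✓ · (2,2)N 3/3 ✓ · (2,3)N 3/3 ✓ · (2,5)S 2/2 ✓
Row 3: (3,1)N 2/2 ✓ · (3,2)N 3/3 ✓ · (3,3)N 2/3 ✓ · (3,4)S 1/2 ✓ · (3,5)S 3/3 ✓
Row 4: (4,0)N 0/0 ✓ · (4,5)S 2/2 ✓
Row 5: (5,2)S 1/1 ✓ · (5,3)S 3/3 ✓ · (5,4)S 2/2 ✓ · (5,5)S 3/3 ✓
Row 6: (6,3)S 1/1 ✓ · (6,5)S 1/1 ✓
All meet the threshold, so the configuration is stable.

Yes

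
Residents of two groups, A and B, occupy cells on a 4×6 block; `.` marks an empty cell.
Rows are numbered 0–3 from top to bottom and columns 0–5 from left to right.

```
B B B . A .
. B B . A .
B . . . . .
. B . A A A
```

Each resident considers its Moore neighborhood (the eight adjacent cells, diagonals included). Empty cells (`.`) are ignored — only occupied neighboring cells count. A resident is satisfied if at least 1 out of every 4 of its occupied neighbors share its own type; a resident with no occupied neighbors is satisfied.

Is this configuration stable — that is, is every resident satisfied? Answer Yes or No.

Yes

(0,0)B 2/2 ok
(0,1)B 4/4 ok
(0,2)B 3/3 ok
(0,4)A 1/1 ok
(1,1)B 5/5 ok
(1,2)B 3/3 ok
(1,4)A 1/1 ok
(2,0)B 2/2 ok
(3,1)B 1/1 ok
(3,3)A 1/1 ok
(3,4)A 2/2 ok
(3,5)A 1/1 ok
All meet the threshold, so the configuration is stable.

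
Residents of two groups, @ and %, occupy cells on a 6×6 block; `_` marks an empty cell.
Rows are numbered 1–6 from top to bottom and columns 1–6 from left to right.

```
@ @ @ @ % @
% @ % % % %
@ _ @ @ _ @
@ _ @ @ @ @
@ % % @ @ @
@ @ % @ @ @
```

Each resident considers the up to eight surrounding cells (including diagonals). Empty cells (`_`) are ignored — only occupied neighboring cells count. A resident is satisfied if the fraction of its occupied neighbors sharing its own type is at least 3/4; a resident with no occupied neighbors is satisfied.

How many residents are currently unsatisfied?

Row 1: (1,1)@ 2/3 not · (1,2)@ 3/5 not · (1,3)@ 3/5 not · (1,4)@ 1/5 not · (1,5)% 3/5 not · (1,6)@ 0/3 not
Row 2: (2,1)% 0/4 not · (2,2)@ 5/7 not · (2,3)% 1/7 not · (2,4)% 3/7 not · (2,5)% 3/7 not · (2,6)% 2/4 not
Row 3: (3,1)@ 2/3 not · (3,3)@ 4/6 not · (3,4)@ 4/7 not · (3,6)@ 2/4 not
Row 4: (4,1)@ 2/3 not · (4,3)@ 4/6 not · (4,4)@ 6/7 satisfied · (4,5)@ 7/7 satisfied · (4,6)@ 4/4 satisfied
Row 5: (5,1)@ 3/4 satisfied · (5,2)% 2/7 not · (5,3)% 2/7 not · (5,4)@ 6/8 satisfied · (5,5)@ 8/8 satisfied · (5,6)@ 5/5 satisfied
Row 6: (6,1)@ 2/3 not · (6,2)@ 2/5 not · (6,3)% 2/5 not · (6,4)@ 3/5 not · (6,5)@ 5/5 satisfied · (6,6)@ 3/3 satisfied
Unsatisfied: (1,1), (1,2), (1,3), (1,4), (1,5), (1,6), (2,1), (2,2), (2,3), (2,4), (2,5), (2,6), (3,1), (3,3), (3,4), (3,6), (4,1), (4,3), (5,2), (5,3), (6,1), (6,2), (6,3), (6,4) — 24 in total.

24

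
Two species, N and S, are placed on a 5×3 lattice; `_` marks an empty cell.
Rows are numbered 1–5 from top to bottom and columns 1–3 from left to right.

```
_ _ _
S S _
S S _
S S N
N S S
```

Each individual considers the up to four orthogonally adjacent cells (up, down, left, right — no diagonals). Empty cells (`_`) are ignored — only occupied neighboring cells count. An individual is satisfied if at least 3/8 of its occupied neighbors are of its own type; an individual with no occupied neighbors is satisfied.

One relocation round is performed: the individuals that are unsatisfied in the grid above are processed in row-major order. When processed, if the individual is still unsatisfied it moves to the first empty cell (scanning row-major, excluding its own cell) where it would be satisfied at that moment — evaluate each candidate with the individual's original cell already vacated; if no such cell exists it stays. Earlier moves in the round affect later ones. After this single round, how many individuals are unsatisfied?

Initially unsatisfied (in order): (4,3), (5,1).
  (4,3) → (1,3).
  (5,1) → (1,2).
Resulting grid:
_ N N
S S _
S S _
S S _
_ S S
All satisfied now.

0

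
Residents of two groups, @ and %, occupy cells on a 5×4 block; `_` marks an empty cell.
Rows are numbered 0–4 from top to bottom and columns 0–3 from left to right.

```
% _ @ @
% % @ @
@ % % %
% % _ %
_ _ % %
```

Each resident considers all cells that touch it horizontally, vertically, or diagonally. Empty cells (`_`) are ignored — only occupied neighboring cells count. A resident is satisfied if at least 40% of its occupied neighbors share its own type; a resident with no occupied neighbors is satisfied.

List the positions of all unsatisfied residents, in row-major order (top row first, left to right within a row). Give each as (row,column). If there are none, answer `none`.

(2,0)

Row 0: (0,0)% 2/2 satisfied · (0,2)@ 3/4 satisfied · (0,3)@ 3/3 satisfied
Row 1: (1,0)% 3/4 satisfied · (1,1)% 4/7 satisfied · (1,2)@ 3/7 satisfied · (1,3)@ 3/5 satisfied
Row 2: (2,0)@ 0/5 not · (2,1)% 5/7 satisfied · (2,2)% 5/7 satisfied · (2,3)% 2/4 satisfied
Row 3: (3,0)% 2/3 satisfied · (3,1)% 4/5 satisfied · (3,3)% 4/4 satisfied
Row 4: (4,2)% 3/3 satisfied · (4,3)% 2/2 satisfied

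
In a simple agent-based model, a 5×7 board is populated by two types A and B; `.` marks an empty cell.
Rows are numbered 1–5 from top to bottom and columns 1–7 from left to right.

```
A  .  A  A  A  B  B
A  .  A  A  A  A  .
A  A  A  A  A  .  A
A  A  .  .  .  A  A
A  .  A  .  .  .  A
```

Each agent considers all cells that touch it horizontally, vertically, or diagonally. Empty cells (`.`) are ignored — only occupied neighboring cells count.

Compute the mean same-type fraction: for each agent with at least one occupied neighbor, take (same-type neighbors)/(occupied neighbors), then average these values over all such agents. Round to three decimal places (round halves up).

(1,1)A 1/1
(1,3)A 3/3
(1,4)A 5/5
(1,5)A 4/5
(1,6)B 1/4
(1,7)B 1/2
(2,1)A 3/3
(2,3)A 6/6
(2,4)A 8/8
(2,5)A 6/7
(2,6)A 4/6
(3,1)A 4/4
(3,2)A 6/6
(3,3)A 5/5
(3,4)A 5/5
(3,5)A 5/5
(3,7)A 3/3
(4,1)A 4/4
(4,2)A 6/6
(4,6)A 4/4
(4,7)A 3/3
(5,1)A 2/2
(5,3)A 1/1
(5,7)A 2/2
Sum over 24 agents: 1/1 + 3/3 + 5/5 + 4/5 + 1/4 + 1/2 + 3/3 + 6/6 + 8/8 + 6/7 + 4/6 + 4/4 + 6/6 + 5/5 + 5/5 + 5/5 + 3/3 + 4/4 + 6/6 + 4/4 + 3/3 + 2/2 + 1/1 + 2/2 = 9271/420; mean = 9271/420 ÷ 24 = 9271/10080 = 0.919742… → 0.920.

0.920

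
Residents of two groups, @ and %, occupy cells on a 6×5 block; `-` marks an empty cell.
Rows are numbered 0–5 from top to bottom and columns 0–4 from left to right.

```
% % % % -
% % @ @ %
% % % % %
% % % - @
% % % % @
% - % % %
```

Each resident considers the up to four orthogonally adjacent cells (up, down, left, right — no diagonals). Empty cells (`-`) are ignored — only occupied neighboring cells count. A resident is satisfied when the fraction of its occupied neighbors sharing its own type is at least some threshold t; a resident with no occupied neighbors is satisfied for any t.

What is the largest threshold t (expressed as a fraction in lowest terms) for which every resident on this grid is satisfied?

Row 0: (0,0)% 2/2 · (0,1)% 3/3 · (0,2)% 2/3 · (0,3)% 1/2
Row 1: (1,0)% 3/3 · (1,1)% 3/4 · (1,2)@ 1/4 · (1,3)@ 1/4 · (1,4)% 1/2
Row 2: (2,0)% 3/3 · (2,1)% 4/4 · (2,2)% 3/4 · (2,3)% 2/3 · (2,4)% 2/3
Row 3: (3,0)% 3/3 · (3,1)% 4/4 · (3,2)% 3/3 · (3,4)@ 1/2
Row 4: (4,0)% 3/3 · (4,1)% 3/3 · (4,2)% 4/4 · (4,3)% 2/3 · (4,4)@ 1/3
Row 5: (5,0)% 1/1 · (5,2)% 2/2 · (5,3)% 3/3 · (5,4)% 1/2
The smallest same-type fraction is 1/4 at (1,2), which reduces to 1/4. Any threshold above that leaves this resident unsatisfied.

1/4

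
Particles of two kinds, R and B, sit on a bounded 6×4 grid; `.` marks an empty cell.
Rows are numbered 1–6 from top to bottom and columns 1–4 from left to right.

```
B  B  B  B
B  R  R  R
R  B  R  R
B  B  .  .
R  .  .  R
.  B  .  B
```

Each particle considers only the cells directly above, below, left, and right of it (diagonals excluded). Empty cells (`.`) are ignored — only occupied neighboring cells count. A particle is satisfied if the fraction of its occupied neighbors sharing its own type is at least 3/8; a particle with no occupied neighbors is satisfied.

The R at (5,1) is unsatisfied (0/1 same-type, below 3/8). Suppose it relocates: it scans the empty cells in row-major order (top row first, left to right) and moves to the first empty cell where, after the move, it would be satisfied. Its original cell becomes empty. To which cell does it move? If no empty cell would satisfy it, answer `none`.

(4,3)

Vacating (5,1). Empty cells in order:
  (4,3): 1/2 same-type → satisfied — stop here.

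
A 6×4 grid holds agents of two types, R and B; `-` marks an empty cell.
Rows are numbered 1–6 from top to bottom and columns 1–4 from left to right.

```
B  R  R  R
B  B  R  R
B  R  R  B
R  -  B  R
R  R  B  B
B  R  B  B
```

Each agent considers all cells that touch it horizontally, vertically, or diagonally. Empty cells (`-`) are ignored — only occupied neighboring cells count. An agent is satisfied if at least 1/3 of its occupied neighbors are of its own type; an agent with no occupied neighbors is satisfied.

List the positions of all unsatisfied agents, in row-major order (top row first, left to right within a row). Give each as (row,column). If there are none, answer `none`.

Row 1: (1,1)B 2/3 satisfied · (1,2)R 2/5 satisfied · (1,3)R 4/5 satisfied · (1,4)R 3/3 satisfied
Row 2: (2,1)B 3/5 satisfied · (2,2)B 3/8 satisfied · (2,3)R 6/8 satisfied · (2,4)R 4/5 satisfied
Row 3: (3,1)B 2/4 satisfied · (3,2)R 3/7 satisfied · (3,3)R 4/7 satisfied · (3,4)B 1/5 not
Row 4: (4,1)R 3/4 satisfied · (4,3)B 3/7 satisfied · (4,4)R 1/5 not
Row 5: (5,1)R 3/4 satisfied · (5,2)R 3/7 satisfied · (5,3)B 4/7 satisfied · (5,4)B 4/5 satisfied
Row 6: (6,1)B 0/3 not · (6,2)R 2/5 satisfied · (6,3)B 3/5 satisfied · (6,4)B 3/3 satisfied

(3,4), (4,4), (6,1)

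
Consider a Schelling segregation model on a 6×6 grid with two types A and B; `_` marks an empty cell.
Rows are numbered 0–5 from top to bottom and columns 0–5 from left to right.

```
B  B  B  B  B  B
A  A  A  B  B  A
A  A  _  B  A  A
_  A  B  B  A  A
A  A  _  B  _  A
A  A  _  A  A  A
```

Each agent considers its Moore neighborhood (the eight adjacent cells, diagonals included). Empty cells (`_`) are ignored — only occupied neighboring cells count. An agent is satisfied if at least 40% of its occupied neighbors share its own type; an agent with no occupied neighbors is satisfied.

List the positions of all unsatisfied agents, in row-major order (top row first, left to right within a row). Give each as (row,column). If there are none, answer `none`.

(0,0), (1,2)

(0,0)B 1/3 unhappy
(0,1)B 2/5 ok
(0,2)B 3/5 ok
(0,3)B 4/5 ok
(0,4)B 4/5 ok
(0,5)B 2/3 ok
(1,0)A 3/5 ok
(1,1)A 4/7 ok
(1,2)A 2/7 unhappy
(1,3)B 5/7 ok
(1,4)B 5/8 ok
(1,5)A 2/5 ok
(2,0)A 4/4 ok
(2,1)A 5/6 ok
(2,3)B 4/7 ok
(2,4)A 4/8 ok
(2,5)A 4/5 ok
(3,1)A 4/5 ok
(3,2)B 3/6 ok
(3,3)B 3/5 ok
(3,4)A 4/7 ok
(3,5)A 4/4 ok
(4,0)A 4/4 ok
(4,1)A 4/5 ok
(4,3)B 2/5 ok
(4,5)A 4/4 ok
(5,0)A 3/3 ok
(5,1)A 3/3 ok
(5,3)A 1/2 ok
(5,4)A 3/4 ok
(5,5)A 2/2 ok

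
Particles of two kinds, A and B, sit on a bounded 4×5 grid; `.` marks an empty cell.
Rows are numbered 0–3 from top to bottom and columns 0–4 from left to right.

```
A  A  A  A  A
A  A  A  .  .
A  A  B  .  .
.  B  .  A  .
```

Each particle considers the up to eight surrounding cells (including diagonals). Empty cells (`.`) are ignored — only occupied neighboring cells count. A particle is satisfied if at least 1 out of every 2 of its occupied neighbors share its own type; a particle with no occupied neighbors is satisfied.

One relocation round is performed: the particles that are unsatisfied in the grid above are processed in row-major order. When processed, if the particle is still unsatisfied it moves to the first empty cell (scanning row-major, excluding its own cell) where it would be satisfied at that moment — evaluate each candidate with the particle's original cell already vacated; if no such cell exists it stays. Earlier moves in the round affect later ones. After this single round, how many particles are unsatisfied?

2

Initially unsatisfied (in order): (2,2), (3,1), (3,3).
  (2,2): no empty cell satisfies it; stays.
  (3,1): no empty cell satisfies it; stays.
  (3,3) → (1,3).
Resulting grid:
A A A A A
A A A A .
A A B . .
. B . . .
Unsatisfied now: (2,2), (3,1).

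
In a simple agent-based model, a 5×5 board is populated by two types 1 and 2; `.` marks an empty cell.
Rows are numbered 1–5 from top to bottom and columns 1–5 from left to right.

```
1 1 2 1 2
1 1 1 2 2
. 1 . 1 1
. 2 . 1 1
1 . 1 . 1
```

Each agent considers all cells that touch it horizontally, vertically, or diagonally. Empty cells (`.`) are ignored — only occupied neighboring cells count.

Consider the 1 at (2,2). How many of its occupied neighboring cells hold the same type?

5

Occupied neighbors of (2,2): (1,1)=1, (1,2)=1, (1,3)=2, (2,1)=1, (2,3)=1, (3,2)=1.
Same type (1): 5 of 6.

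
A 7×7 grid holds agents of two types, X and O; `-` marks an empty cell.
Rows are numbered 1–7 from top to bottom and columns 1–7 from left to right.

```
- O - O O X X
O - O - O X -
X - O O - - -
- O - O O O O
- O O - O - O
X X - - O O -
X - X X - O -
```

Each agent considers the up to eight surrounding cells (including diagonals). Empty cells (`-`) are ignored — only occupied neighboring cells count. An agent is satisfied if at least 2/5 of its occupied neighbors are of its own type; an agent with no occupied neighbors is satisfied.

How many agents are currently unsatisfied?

Row 1: (1,2)O 2/2 ok · (1,4)O 3/3 ok · (1,5)O 2/4 ok · (1,6)X 2/4 ok · (1,7)X 2/2 ok
Row 2: (2,1)O 1/2 ok · (2,3)O 4/4 ok · (2,5)O 3/5 ok · (2,6)X 2/4 ok
Row 3: (3,1)X 0/2 unhappy · (3,3)O 4/4 ok · (3,4)O 5/5 ok
Row 4: (4,2)O 3/4 ok · (4,4)O 5/5 ok · (4,5)O 4/4 ok · (4,6)O 4/4 ok · (4,7)O 2/2 ok
Row 5: (5,2)O 2/4 ok · (5,3)O 3/4 ok · (5,5)O 5/5 ok · (5,7)O 3/3 ok
Row 6: (6,1)X 2/3 ok · (6,2)X 3/5 ok · (6,5)O 3/4 ok · (6,6)O 4/4 ok
Row 7: (7,1)X 2/2 ok · (7,3)X 2/2 ok · (7,4)X 1/2 ok · (7,6)O 2/2 ok
Unsatisfied: (3,1) — 1 in total.

1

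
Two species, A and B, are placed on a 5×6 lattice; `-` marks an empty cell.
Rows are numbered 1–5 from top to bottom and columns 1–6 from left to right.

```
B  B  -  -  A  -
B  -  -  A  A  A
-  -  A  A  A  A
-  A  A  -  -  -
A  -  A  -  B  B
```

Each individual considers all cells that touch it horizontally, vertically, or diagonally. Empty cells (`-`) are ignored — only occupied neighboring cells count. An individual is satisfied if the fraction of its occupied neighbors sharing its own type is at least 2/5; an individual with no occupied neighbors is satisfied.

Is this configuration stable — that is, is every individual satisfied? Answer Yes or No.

Row 1: (1,1)B 2/2 ✓ · (1,2)B 2/2 ✓ · (1,5)A 3/3 ✓
Row 2: (2,1)B 2/2 ✓ · (2,4)A 5/5 ✓ · (2,5)A 6/6 ✓ · (2,6)A 4/4 ✓
Row 3: (3,3)A 4/4 ✓ · (3,4)A 5/5 ✓ · (3,5)A 5/5 ✓ · (3,6)A 3/3 ✓
Row 4: (4,2)A 4/4 ✓ · (4,3)A 4/4 ✓
Row 5: (5,1)A 1/1 ✓ · (5,3)A 2/2 ✓ · (5,5)B 1/1 ✓ · (5,6)B 1/1 ✓
All meet the threshold, so the configuration is stable.

Yes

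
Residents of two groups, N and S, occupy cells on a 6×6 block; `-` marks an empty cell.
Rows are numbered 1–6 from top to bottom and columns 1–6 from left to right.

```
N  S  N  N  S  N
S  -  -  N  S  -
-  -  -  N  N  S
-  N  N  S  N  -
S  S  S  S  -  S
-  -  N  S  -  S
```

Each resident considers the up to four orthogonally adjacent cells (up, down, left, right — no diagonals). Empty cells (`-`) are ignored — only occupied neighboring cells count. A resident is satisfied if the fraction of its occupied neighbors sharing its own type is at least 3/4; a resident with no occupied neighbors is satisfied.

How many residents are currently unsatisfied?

20

Row 1: (1,1)N 0/2 not · (1,2)S 0/2 not · (1,3)N 1/2 not · (1,4)N 2/3 not · (1,5)S 1/3 not · (1,6)N 0/1 not
Row 2: (2,1)S 0/1 not · (2,4)N 2/3 not · (2,5)S 1/3 not
Row 3: (3,4)N 2/3 not · (3,5)N 2/4 not · (3,6)S 0/1 not
Row 4: (4,2)N 1/2 not · (4,3)N 1/3 not · (4,4)S 1/4 not · (4,5)N 1/2 not
Row 5: (5,1)S 1/1 satisfied · (5,2)S 2/3 not · (5,3)S 2/4 not · (5,4)S 3/3 satisfied · (5,6)S 1/1 satisfied
Row 6: (6,3)N 0/2 not · (6,4)S 1/2 not · (6,6)S 1/1 satisfied
Unsatisfied: (1,1), (1,2), (1,3), (1,4), (1,5), (1,6), (2,1), (2,4), (2,5), (3,4), (3,5), (3,6), (4,2), (4,3), (4,4), (4,5), (5,2), (5,3), (6,3), (6,4) — 20 in total.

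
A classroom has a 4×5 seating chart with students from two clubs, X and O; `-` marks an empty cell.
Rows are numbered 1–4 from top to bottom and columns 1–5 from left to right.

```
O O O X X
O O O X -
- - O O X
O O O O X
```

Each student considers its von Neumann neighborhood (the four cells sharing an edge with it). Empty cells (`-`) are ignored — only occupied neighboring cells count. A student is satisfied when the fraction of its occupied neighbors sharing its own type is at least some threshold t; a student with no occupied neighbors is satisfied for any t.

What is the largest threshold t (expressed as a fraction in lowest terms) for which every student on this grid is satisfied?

(1,1)O 2/2
(1,2)O 3/3
(1,3)O 2/3
(1,4)X 2/3
(1,5)X 1/1
(2,1)O 2/2
(2,2)O 3/3
(2,3)O 3/4
(2,4)X 1/3
(3,3)O 3/3
(3,4)O 2/4
(3,5)X 1/2
(4,1)O 1/1
(4,2)O 2/2
(4,3)O 3/3
(4,4)O 2/3
(4,5)X 1/2
The smallest same-type fraction is 1/3 at (2,4), which reduces to 1/3. Any threshold above that leaves this student unsatisfied.

1/3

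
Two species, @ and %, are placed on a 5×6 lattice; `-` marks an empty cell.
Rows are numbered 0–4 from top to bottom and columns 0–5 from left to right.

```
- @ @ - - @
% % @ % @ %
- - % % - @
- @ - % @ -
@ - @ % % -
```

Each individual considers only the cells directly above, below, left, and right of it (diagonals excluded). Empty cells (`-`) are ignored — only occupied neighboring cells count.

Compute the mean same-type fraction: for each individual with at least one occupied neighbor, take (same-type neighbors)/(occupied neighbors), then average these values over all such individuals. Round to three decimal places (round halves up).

0.397

(0,1)@ 1/2
(0,2)@ 2/2
(0,5)@ 0/1
(1,0)% 1/1
(1,1)% 1/3
(1,2)@ 1/4
(1,3)% 1/3
(1,4)@ 0/2
(1,5)% 0/3
(2,2)% 1/2
(2,3)% 3/3
(2,5)@ 0/1
(3,1)@ — no occupied neighbors
(3,3)% 2/3
(3,4)@ 0/2
(4,0)@ — no occupied neighbors
(4,2)@ 0/1
(4,3)% 2/3
(4,4)% 1/2
Sum over 17 individuals: 1/2 + 2/2 + 0/1 + 1/1 + 1/3 + 1/4 + 1/3 + 0/2 + 0/3 + 1/2 + 3/3 + 0/1 + 2/3 + 0/2 + 0/1 + 2/3 + 1/2 = 27/4; mean = 27/4 ÷ 17 = 27/68 = 0.397058… → 0.397.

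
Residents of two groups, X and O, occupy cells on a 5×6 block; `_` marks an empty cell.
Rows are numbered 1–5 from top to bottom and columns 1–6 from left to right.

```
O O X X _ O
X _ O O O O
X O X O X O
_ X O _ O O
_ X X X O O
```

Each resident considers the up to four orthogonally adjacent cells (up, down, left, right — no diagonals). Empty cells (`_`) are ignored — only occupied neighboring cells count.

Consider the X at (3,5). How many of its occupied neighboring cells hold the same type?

Occupied neighbors of (3,5): (2,5)=O, (4,5)=O, (3,4)=O, (3,6)=O.
Same type (X): 0 of 4.

0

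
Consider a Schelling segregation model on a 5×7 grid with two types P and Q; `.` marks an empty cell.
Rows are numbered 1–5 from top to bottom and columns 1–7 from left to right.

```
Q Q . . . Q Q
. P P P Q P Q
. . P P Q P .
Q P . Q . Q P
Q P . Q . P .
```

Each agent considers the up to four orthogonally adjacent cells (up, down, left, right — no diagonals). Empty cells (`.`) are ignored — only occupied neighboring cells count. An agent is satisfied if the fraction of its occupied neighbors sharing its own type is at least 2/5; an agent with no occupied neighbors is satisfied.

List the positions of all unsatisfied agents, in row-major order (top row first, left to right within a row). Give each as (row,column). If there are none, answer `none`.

(1,1)Q 1/1 ok
(1,2)Q 1/2 ok
(1,6)Q 1/2 ok
(1,7)Q 2/2 ok
(2,2)P 1/2 ok
(2,3)P 3/3 ok
(2,4)P 2/3 ok
(2,5)Q 1/3 unhappy
(2,6)P 1/4 unhappy
(2,7)Q 1/2 ok
(3,3)P 2/2 ok
(3,4)P 2/4 ok
(3,5)Q 1/3 unhappy
(3,6)P 1/3 unhappy
(4,1)Q 1/2 ok
(4,2)P 1/2 ok
(4,4)Q 1/2 ok
(4,6)Q 0/3 unhappy
(4,7)P 0/1 unhappy
(5,1)Q 1/2 ok
(5,2)P 1/2 ok
(5,4)Q 1/1 ok
(5,6)P 0/1 unhappy

(2,5), (2,6), (3,5), (3,6), (4,6), (4,7), (5,6)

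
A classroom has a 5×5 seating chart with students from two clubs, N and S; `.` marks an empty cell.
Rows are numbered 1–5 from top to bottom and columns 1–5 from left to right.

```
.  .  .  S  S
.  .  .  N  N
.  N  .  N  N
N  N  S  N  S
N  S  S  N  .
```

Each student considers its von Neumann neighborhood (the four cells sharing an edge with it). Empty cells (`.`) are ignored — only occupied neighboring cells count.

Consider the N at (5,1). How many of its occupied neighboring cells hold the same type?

Occupied neighbors of (5,1): (4,1)=N, (5,2)=S.
Same type (N): 1 of 2.

1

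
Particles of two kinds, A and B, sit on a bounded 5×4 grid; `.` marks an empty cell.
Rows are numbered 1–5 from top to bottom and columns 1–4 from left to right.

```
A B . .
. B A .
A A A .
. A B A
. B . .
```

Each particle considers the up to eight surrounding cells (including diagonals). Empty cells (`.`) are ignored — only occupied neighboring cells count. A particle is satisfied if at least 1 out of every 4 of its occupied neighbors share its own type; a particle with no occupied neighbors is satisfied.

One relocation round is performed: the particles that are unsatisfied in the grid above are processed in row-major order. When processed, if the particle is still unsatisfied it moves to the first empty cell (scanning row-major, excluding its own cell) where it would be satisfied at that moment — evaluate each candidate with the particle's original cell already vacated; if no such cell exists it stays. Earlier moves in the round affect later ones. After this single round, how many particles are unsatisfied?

Initially unsatisfied (in order): (1,1), (2,2), (4,3).
  (1,1) → (1,3).
  (2,2) → (1,1).
  (4,3) → (2,1).
Resulting grid:
B B A .
B . A .
A A A .
. A . A
. B . .
Unsatisfied now: (5,2).

1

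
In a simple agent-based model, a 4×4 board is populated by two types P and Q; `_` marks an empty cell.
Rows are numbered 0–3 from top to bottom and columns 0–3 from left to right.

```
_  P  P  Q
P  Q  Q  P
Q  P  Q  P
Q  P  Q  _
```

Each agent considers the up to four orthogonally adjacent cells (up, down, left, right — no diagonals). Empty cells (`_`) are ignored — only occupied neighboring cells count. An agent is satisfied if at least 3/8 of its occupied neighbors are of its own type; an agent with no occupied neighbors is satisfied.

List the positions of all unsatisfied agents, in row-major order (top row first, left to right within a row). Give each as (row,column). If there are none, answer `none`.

Row 0: (0,1)P 1/2 ✓ · (0,2)P 1/3 ✗ · (0,3)Q 0/2 ✗
Row 1: (1,0)P 0/2 ✗ · (1,1)Q 1/4 ✗ · (1,2)Q 2/4 ✓ · (1,3)P 1/3 ✗
Row 2: (2,0)Q 1/3 ✗ · (2,1)P 1/4 ✗ · (2,2)Q 2/4 ✓ · (2,3)P 1/2 ✓
Row 3: (3,0)Q 1/2 ✓ · (3,1)P 1/3 ✗ · (3,2)Q 1/2 ✓

(0,2), (0,3), (1,0), (1,1), (1,3), (2,0), (2,1), (3,1)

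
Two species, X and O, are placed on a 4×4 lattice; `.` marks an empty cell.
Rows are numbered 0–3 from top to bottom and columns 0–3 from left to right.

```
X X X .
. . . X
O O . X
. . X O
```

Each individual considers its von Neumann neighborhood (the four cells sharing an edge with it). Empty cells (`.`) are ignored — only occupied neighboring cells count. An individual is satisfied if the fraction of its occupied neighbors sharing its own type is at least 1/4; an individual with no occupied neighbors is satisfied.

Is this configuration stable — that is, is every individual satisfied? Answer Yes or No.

No

Row 0: (0,0)X 1/1 ok · (0,1)X 2/2 ok · (0,2)X 1/1 ok
Row 1: (1,3)X 1/1 ok
Row 2: (2,0)O 1/1 ok · (2,1)O 1/1 ok · (2,3)X 1/2 ok
Row 3: (3,2)X 0/1 unhappy · (3,3)O 0/2 unhappy
For instance (3,2) has only 0/1 same-type neighbors, below 1/4.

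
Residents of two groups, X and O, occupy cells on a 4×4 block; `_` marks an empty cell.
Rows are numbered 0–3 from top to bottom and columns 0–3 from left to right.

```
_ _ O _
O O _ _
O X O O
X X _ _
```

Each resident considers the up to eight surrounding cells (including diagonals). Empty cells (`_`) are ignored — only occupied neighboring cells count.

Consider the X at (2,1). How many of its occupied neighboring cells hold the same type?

2

Occupied neighbors of (2,1): (1,0)=O, (1,1)=O, (2,0)=O, (2,2)=O, (3,0)=X, (3,1)=X.
Same type (X): 2 of 6.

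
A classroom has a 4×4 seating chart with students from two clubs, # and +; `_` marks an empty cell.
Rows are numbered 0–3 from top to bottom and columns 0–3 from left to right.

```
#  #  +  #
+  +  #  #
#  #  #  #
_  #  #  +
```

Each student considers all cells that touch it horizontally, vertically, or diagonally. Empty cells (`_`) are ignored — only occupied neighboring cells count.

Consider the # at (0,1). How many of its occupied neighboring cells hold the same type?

Occupied neighbors of (0,1): (0,0)=#, (0,2)=+, (1,0)=+, (1,1)=+, (1,2)=#.
Same type (#): 2 of 5.

2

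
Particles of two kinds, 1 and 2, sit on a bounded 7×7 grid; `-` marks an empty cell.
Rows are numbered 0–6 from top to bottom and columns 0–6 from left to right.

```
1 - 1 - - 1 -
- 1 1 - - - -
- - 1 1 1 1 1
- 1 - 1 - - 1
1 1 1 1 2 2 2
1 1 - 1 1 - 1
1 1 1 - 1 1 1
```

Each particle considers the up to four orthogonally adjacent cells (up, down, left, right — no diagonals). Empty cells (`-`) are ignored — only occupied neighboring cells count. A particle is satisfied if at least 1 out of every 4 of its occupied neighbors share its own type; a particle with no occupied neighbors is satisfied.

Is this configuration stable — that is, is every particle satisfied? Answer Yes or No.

Yes

(0,0)1 0/0 satisfied
(0,2)1 1/1 satisfied
(0,5)1 0/0 satisfied
(1,1)1 1/1 satisfied
(1,2)1 3/3 satisfied
(2,2)1 2/2 satisfied
(2,3)1 3/3 satisfied
(2,4)1 2/2 satisfied
(2,5)1 2/2 satisfied
(2,6)1 2/2 satisfied
(3,1)1 1/1 satisfied
(3,3)1 2/2 satisfied
(3,6)1 1/2 satisfied
(4,0)1 2/2 satisfied
(4,1)1 4/4 satisfied
(4,2)1 2/2 satisfied
(4,3)1 3/4 satisfied
(4,4)2 1/3 satisfied
(4,5)2 2/2 satisfied
(4,6)2 1/3 satisfied
(5,0)1 3/3 satisfied
(5,1)1 3/3 satisfied
(5,3)1 2/2 satisfied
(5,4)1 2/3 satisfied
(5,6)1 1/2 satisfied
(6,0)1 2/2 satisfied
(6,1)1 3/3 satisfied
(6,2)1 1/1 satisfied
(6,4)1 2/2 satisfied
(6,5)1 2/2 satisfied
(6,6)1 2/2 satisfied
All meet the threshold, so the configuration is stable.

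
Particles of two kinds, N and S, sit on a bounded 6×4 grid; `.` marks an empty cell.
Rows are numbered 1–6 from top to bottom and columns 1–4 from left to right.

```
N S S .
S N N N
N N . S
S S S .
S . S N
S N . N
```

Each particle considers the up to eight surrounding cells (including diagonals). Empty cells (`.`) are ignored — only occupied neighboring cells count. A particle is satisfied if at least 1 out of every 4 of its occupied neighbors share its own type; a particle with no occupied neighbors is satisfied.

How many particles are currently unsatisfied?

2

(1,1)N 1/3 ✓
(1,2)S 2/5 ✓
(1,3)S 1/4 ✓
(2,1)S 1/5 ✗
(2,2)N 4/7 ✓
(2,3)N 3/6 ✓
(2,4)N 1/3 ✓
(3,1)N 2/5 ✓
(3,2)N 3/7 ✓
(3,4)S 1/3 ✓
(4,1)S 2/4 ✓
(4,2)S 4/6 ✓
(4,3)S 3/5 ✓
(5,1)S 3/4 ✓
(5,3)S 2/5 ✓
(5,4)N 1/3 ✓
(6,1)S 1/2 ✓
(6,2)N 0/3 ✗
(6,4)N 1/2 ✓
Unsatisfied: (2,1), (6,2) — 2 in total.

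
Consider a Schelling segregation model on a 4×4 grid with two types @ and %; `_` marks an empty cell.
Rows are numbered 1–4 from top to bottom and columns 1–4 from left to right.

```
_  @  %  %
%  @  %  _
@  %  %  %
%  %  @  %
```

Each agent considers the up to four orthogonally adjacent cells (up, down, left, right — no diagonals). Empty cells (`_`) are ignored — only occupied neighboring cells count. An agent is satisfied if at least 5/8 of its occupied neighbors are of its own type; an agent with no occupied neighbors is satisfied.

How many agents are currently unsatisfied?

Row 1: (1,2)@ 1/2 unhappy · (1,3)% 2/3 ok · (1,4)% 1/1 ok
Row 2: (2,1)% 0/2 unhappy · (2,2)@ 1/4 unhappy · (2,3)% 2/3 ok
Row 3: (3,1)@ 0/3 unhappy · (3,2)% 2/4 unhappy · (3,3)% 3/4 ok · (3,4)% 2/2 ok
Row 4: (4,1)% 1/2 unhappy · (4,2)% 2/3 ok · (4,3)@ 0/3 unhappy · (4,4)% 1/2 unhappy
Unsatisfied: (1,2), (2,1), (2,2), (3,1), (3,2), (4,1), (4,3), (4,4) — 8 in total.

8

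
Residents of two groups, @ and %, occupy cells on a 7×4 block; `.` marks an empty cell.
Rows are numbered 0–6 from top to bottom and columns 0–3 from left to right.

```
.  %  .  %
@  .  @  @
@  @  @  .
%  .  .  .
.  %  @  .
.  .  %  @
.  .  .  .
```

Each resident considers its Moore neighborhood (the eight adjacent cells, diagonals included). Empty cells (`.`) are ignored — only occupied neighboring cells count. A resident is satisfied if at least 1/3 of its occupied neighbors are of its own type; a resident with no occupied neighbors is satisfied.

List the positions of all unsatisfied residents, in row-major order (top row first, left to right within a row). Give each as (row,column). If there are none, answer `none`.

(0,1)% 0/2 not
(0,3)% 0/2 not
(1,0)@ 2/3 satisfied
(1,2)@ 3/5 satisfied
(1,3)@ 2/3 satisfied
(2,0)@ 2/3 satisfied
(2,1)@ 4/5 satisfied
(2,2)@ 3/3 satisfied
(3,0)% 1/3 satisfied
(4,1)% 2/3 satisfied
(4,2)@ 1/3 satisfied
(5,2)% 1/3 satisfied
(5,3)@ 1/2 satisfied

(0,1), (0,3)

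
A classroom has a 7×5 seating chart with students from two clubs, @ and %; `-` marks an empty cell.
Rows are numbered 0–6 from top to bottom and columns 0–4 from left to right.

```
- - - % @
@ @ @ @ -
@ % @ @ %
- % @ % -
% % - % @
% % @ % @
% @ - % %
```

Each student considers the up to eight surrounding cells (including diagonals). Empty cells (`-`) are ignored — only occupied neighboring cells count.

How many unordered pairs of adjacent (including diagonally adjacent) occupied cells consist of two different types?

34

Scan each occupied cell's neighbors to the right and below (and the two forward diagonals) so each pair is counted once.
From row 0: 3 unlike of 4 pairs (running 3/4).
From row 1: 4 unlike of 14 pairs (running 7/18).
From row 2: 8 unlike of 13 pairs (running 15/31).
From row 3: 5 unlike of 8 pairs (running 20/39).
From row 4: 5 unlike of 12 pairs (running 25/51).
From row 5: 8 unlike of 14 pairs (running 33/65).
From row 6: 1 unlike of 2 pairs (running 34/67).
Total adjacent occupied pairs: 67; unlike-type pairs: 34.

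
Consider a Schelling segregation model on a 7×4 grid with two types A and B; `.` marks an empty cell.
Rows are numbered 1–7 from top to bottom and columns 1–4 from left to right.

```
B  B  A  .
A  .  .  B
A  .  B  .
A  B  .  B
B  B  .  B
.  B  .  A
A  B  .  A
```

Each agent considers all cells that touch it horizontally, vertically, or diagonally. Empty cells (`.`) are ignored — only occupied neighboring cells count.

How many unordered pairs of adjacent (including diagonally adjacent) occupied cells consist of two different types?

Scan each occupied cell's neighbors to the right and below (and the two forward diagonals) so each pair is counted once.
From row 1: 4 unlike of 5 pairs (running 4/5).
From row 2: 0 unlike of 2 pairs (running 4/7).
From row 3: 1 unlike of 4 pairs (running 5/11).
From row 4: 3 unlike of 6 pairs (running 8/17).
From row 5: 1 unlike of 4 pairs (running 9/21).
From row 6: 1 unlike of 3 pairs (running 10/24).
From row 7: 1 unlike of 1 pairs (running 11/25).
Total adjacent occupied pairs: 25; unlike-type pairs: 11.

11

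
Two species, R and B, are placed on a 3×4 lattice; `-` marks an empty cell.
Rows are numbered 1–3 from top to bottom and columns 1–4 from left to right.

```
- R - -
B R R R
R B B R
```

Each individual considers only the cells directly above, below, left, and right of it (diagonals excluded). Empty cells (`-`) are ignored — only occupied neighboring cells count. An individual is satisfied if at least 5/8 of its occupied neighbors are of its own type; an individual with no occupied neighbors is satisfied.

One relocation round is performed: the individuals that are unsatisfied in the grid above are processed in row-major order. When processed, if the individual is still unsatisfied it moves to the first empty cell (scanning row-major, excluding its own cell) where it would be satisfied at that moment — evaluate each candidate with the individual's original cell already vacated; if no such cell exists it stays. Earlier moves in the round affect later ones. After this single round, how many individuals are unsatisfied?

0

Initially unsatisfied (in order): (2,1), (2,2), (3,1), (3,2), (3,3), (3,4).
  (2,1): no empty cell satisfies it; stays.
  (2,2) → (1,3).
  (3,1) → (1,4).
  (3,2): now satisfied by earlier moves; stays.
  (3,3) → (3,1).
  (3,4): now satisfied by earlier moves; stays.
Resulting grid:
- R R R
B - R R
B B - R
All satisfied now.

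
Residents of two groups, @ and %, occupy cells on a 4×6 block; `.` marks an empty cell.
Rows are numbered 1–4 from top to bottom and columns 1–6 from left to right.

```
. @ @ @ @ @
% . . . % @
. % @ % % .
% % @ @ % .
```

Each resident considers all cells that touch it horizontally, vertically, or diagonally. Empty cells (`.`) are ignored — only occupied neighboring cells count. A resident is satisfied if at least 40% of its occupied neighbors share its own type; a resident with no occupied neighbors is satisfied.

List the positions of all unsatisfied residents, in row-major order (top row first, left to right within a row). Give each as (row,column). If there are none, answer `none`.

(2,5)

Row 1: (1,2)@ 1/2 ok · (1,3)@ 2/2 ok · (1,4)@ 2/3 ok · (1,5)@ 3/4 ok · (1,6)@ 2/3 ok
Row 2: (2,1)% 1/2 ok · (2,5)% 2/6 unhappy · (2,6)@ 2/4 ok
Row 3: (3,2)% 3/5 ok · (3,3)@ 2/5 ok · (3,4)% 3/6 ok · (3,5)% 3/5 ok
Row 4: (4,1)% 2/2 ok · (4,2)% 2/4 ok · (4,3)@ 2/5 ok · (4,4)@ 2/5 ok · (4,5)% 2/3 ok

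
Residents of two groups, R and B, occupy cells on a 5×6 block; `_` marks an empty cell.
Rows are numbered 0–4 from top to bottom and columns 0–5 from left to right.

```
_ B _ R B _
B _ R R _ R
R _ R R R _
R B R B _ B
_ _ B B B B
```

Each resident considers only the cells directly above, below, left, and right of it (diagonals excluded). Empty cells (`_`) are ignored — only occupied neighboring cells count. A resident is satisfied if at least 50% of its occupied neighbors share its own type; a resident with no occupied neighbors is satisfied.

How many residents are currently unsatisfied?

Row 0: (0,1)B 0/0 satisfied · (0,3)R 1/2 satisfied · (0,4)B 0/1 not
Row 1: (1,0)B 0/1 not · (1,2)R 2/2 satisfied · (1,3)R 3/3 satisfied · (1,5)R 0/0 satisfied
Row 2: (2,0)R 1/2 satisfied · (2,2)R 3/3 satisfied · (2,3)R 3/4 satisfied · (2,4)R 1/1 satisfied
Row 3: (3,0)R 1/2 satisfied · (3,1)B 0/2 not · (3,2)R 1/4 not · (3,3)B 1/3 not · (3,5)B 1/1 satisfied
Row 4: (4,2)B 1/2 satisfied · (4,3)B 3/3 satisfied · (4,4)B 2/2 satisfied · (4,5)B 2/2 satisfied
Unsatisfied: (0,4), (1,0), (3,1), (3,2), (3,3) — 5 in total.

5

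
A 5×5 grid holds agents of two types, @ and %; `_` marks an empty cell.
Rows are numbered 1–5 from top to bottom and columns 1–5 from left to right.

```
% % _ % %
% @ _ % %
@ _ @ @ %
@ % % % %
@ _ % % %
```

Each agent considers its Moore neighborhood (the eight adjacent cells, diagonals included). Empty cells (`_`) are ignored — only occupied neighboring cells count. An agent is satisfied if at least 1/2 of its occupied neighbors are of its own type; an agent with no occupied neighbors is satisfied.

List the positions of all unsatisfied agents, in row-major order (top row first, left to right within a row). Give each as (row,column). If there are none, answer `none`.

(2,2), (3,3), (3,4), (4,2)

(1,1)% 2/3 ✓
(1,2)% 2/3 ✓
(1,4)% 3/3 ✓
(1,5)% 3/3 ✓
(2,1)% 2/4 ✓
(2,2)@ 2/5 ✗
(2,4)% 4/6 ✓
(2,5)% 4/5 ✓
(3,1)@ 2/4 ✓
(3,3)@ 2/6 ✗
(3,4)@ 1/7 ✗
(3,5)% 4/5 ✓
(4,1)@ 2/3 ✓
(4,2)% 2/6 ✗
(4,3)% 4/6 ✓
(4,4)% 6/8 ✓
(4,5)% 4/5 ✓
(5,1)@ 1/2 ✓
(5,3)% 4/4 ✓
(5,4)% 5/5 ✓
(5,5)% 3/3 ✓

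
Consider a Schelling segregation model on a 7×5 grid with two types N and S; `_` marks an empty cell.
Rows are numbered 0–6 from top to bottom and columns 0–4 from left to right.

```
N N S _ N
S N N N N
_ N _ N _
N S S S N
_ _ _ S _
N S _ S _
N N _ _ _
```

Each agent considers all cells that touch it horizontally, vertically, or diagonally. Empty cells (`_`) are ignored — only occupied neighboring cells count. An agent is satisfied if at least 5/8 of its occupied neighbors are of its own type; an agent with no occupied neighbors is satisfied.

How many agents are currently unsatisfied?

Row 0: (0,0)N 2/3 ok · (0,1)N 3/5 unhappy · (0,2)S 0/4 unhappy · (0,4)N 2/2 ok
Row 1: (1,0)S 0/4 unhappy · (1,1)N 4/6 ok · (1,2)N 5/6 ok · (1,3)N 4/5 ok · (1,4)N 3/3 ok
Row 2: (2,1)N 3/6 unhappy · (2,3)N 4/6 ok
Row 3: (3,0)N 1/2 unhappy · (3,1)S 1/3 unhappy · (3,2)S 3/5 unhappy · (3,3)S 2/4 unhappy · (3,4)N 1/3 unhappy
Row 4: (4,3)S 3/4 ok
Row 5: (5,0)N 2/3 ok · (5,1)S 0/3 unhappy · (5,3)S 1/1 ok
Row 6: (6,0)N 2/3 ok · (6,1)N 2/3 ok
Unsatisfied: (0,1), (0,2), (1,0), (2,1), (3,0), (3,1), (3,2), (3,3), (3,4), (5,1) — 10 in total.

10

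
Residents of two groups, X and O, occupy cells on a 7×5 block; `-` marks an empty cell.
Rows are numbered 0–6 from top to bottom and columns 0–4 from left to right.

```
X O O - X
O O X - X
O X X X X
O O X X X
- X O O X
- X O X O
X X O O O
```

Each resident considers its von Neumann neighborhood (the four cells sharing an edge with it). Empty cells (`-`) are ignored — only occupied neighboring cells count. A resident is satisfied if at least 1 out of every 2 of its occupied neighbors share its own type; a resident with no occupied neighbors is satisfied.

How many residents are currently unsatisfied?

9

(0,0)X 0/2 unhappy
(0,1)O 2/3 ok
(0,2)O 1/2 ok
(0,4)X 1/1 ok
(1,0)O 2/3 ok
(1,1)O 2/4 ok
(1,2)X 1/3 unhappy
(1,4)X 2/2 ok
(2,0)O 2/3 ok
(2,1)X 1/4 unhappy
(2,2)X 4/4 ok
(2,3)X 3/3 ok
(2,4)X 3/3 ok
(3,0)O 2/2 ok
(3,1)O 1/4 unhappy
(3,2)X 2/4 ok
(3,3)X 3/4 ok
(3,4)X 3/3 ok
(4,1)X 1/3 unhappy
(4,2)O 2/4 ok
(4,3)O 1/4 unhappy
(4,4)X 1/3 unhappy
(5,1)X 2/3 ok
(5,2)O 2/4 ok
(5,3)X 0/4 unhappy
(5,4)O 1/3 unhappy
(6,0)X 1/1 ok
(6,1)X 2/3 ok
(6,2)O 2/3 ok
(6,3)O 2/3 ok
(6,4)O 2/2 ok
Unsatisfied: (0,0), (1,2), (2,1), (3,1), (4,1), (4,3), (4,4), (5,3), (5,4) — 9 in total.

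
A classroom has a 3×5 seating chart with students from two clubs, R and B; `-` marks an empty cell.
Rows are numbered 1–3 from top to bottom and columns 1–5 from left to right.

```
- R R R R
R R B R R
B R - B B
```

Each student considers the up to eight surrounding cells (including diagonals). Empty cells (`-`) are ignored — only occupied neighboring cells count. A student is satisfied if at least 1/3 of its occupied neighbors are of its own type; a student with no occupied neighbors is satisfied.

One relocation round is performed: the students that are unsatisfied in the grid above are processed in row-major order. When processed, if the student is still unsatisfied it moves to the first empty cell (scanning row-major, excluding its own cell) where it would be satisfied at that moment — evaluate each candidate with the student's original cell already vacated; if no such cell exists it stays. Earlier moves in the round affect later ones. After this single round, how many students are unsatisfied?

1

Initially unsatisfied (in order): (2,3), (3,1).
  (2,3): no empty cell satisfies it; stays.
  (3,1) → (3,3).
Resulting grid:
- R R R R
R R B R R
- R B B B
Unsatisfied now: (2,3).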